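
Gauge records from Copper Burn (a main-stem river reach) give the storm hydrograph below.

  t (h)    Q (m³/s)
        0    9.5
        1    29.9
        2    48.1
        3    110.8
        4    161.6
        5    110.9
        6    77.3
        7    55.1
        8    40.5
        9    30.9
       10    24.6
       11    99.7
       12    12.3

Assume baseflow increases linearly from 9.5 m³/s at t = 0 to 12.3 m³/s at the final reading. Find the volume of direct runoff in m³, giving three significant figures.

V ≈ 2.41 × 10^6 m³

Direct-runoff ordinates (Q − Q_b): 0.00, 20.17, 38.13, 100.60, 151.17, 100.23, 66.40, 43.97, 29.13, 19.30, 12.77, 87.63, 0.00 m³/s.
ΣQ_DR = 669.5 m³/s.
With Δt = 1 h = 3600 s, V = ΣQ_DR · Δt = 669.5 × 3600 = 2.41 × 10^6 m³.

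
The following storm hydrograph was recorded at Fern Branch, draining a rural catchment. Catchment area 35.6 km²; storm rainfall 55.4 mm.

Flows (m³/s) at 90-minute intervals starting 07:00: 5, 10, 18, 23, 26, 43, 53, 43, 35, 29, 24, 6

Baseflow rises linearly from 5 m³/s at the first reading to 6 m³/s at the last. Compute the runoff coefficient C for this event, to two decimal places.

ΣQ_DR = 249.0 m³/s; V = ΣQ_DR·Δt = 1.345 × 10^6 m³.
Runoff depth d = V / A = 37.77 mm.
C = d / P = 37.77 / 55.4 = 0.68.

C ≈ 0.68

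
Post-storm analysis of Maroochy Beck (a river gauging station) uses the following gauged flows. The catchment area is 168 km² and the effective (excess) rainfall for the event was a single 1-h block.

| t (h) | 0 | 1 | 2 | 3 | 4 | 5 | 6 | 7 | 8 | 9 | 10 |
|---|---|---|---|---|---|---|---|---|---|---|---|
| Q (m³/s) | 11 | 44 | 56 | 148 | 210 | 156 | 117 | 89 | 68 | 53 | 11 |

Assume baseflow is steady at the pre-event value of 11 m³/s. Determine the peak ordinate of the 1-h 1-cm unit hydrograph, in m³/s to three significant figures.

U_p ≈ 110 m³/s

Direct runoff: 0.0, 33.0, 45.0, 137.0, 199.0, 145.0, 106.0, 78.0, 57.0, 42.0, 0.0 m³/s; ΣQ_DR = 842.0 m³/s, peak = 199.0 m³/s.
Runoff depth d = ΣQ_DR·Δt / A = 842.0 × 3600 / (168 km²) = 18.04 mm.
The 1-cm UH is the DRH scaled by (10 mm)/d, so U_p = 199.0 × 10/18.04 = 110 m³/s.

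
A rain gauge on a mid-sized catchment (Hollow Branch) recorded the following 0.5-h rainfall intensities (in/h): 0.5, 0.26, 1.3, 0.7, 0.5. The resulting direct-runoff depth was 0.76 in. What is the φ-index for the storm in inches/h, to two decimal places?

Only the 4 blocks with intensity above φ contribute runoff: 0.5, 1.3, 0.7, 0.5 in/h.
Σ(I−φ)·Δt = d  ⇒  (0.5+1.3+0.7+0.5 − 4φ)·0.5 = 0.76
φ = (3.000 − 0.76/0.5) / 4 = 0.37 in/h.

φ ≈ 0.37 in/h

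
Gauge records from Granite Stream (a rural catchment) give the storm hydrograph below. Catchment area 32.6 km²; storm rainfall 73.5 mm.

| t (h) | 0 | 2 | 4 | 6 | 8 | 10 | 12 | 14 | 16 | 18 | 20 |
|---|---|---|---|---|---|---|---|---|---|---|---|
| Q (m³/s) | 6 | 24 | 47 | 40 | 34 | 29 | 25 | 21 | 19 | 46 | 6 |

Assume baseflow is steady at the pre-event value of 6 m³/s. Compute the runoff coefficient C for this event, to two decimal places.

ΣQ_DR = 231.0 m³/s; V = ΣQ_DR·Δt = 1.663 × 10^6 m³.
Runoff depth d = V / A = 51.02 mm.
C = d / P = 51.02 / 73.5 = 0.69.

C ≈ 0.69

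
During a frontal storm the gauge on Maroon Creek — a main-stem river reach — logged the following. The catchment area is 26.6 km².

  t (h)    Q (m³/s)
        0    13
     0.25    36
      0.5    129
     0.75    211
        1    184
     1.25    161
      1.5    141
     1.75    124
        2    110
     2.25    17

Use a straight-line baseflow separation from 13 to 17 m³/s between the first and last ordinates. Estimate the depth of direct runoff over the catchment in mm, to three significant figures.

Direct runoff: 0.00, 22.56, 115.11, 196.67, 169.22, 145.78, 125.33, 107.89, 93.44, 0.00 m³/s; ΣQ_DR = 976.0 m³/s.
V = ΣQ_DR · Δt = 976.0 × 900 s = 8.784 × 10^5 m³.
Over A = 26.6 km², depth = V / A = 33.0 mm.

d ≈ 33.0 mm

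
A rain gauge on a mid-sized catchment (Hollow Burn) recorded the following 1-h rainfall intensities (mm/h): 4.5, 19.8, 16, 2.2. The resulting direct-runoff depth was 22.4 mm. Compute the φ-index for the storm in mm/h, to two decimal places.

Only the 2 blocks with intensity above φ contribute runoff: 19.8, 16 mm/h.
Σ(I−φ)·Δt = d  ⇒  (19.8+16 − 2φ)·1 = 22.4
φ = (35.80 − 22.4/1) / 2 = 6.70 mm/h.

φ ≈ 6.70 mm/h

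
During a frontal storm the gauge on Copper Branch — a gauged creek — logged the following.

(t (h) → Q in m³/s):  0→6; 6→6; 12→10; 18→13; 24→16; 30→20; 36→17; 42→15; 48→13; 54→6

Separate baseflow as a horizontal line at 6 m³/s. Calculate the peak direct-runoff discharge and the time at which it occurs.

Subtracting baseflow gives direct-runoff ordinates: 0.0, 0.0, 4.0, 7.0, 10.0, 14.0, 11.0, 9.0, 7.0, 0.0 m³/s.
The maximum is 14.0 m³/s, occurring at the reading for t = 30 h.

Q_p = 14.0 m³/s at t = 30 h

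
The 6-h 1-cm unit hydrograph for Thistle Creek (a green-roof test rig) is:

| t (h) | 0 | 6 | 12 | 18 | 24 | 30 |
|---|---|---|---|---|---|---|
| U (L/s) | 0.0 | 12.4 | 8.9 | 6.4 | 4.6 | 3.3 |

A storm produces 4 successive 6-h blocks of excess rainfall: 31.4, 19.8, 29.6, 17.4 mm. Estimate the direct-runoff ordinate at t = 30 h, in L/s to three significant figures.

By discrete convolution, Q_j = Σ (P_i / 10 mm) · U_{j−i}.
At t = 30 h (j=5): Q = (31.4/10)·3.3 + (19.8/10)·4.6 + (29.6/10)·6.4 + (17.4/10)·8.9 = 53.9 L/s.

Q ≈ 53.9 L/s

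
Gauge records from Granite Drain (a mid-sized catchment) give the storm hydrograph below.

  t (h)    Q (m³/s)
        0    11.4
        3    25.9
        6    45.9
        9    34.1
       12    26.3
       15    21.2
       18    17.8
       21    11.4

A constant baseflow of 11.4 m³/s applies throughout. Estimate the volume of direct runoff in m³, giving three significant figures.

V ≈ 1.11 × 10^6 m³

Direct-runoff ordinates (Q − Q_b): 0.0, 14.5, 34.5, 22.7, 14.9, 9.8, 6.4, 0.0 m³/s.
ΣQ_DR = 102.8 m³/s.
With Δt = 3 h = 10800 s, V = ΣQ_DR · Δt = 102.8 × 10800 = 1.11 × 10^6 m³.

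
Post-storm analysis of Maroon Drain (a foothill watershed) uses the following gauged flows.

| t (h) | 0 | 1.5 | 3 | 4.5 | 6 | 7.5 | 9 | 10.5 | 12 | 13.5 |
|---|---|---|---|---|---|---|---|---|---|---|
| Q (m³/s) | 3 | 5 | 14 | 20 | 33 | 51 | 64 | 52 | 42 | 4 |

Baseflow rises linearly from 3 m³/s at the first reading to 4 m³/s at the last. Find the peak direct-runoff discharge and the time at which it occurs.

Q_p = 60.33 m³/s at t = 9 h

Subtracting baseflow gives direct-runoff ordinates: 0.00, 1.89, 10.78, 16.67, 29.56, 47.44, 60.33, 48.22, 38.11, 0.00 m³/s.
The maximum is 60.33 m³/s, occurring at the reading for t = 9 h.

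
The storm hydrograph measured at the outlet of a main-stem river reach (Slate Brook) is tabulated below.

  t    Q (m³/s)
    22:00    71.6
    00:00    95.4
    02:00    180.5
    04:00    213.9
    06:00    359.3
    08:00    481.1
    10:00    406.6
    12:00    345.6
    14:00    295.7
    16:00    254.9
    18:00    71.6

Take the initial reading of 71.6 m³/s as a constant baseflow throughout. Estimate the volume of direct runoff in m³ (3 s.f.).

Direct-runoff ordinates (Q − Q_b): 0.0, 23.8, 108.9, 142.3, 287.7, 409.5, 335.0, 274.0, 224.1, 183.3, 0.0 m³/s.
ΣQ_DR = 1989 m³/s.
With Δt = 2 h = 7200 s, V = ΣQ_DR · Δt = 1989 × 7200 = 1.43 × 10^7 m³.

V ≈ 1.43 × 10^7 m³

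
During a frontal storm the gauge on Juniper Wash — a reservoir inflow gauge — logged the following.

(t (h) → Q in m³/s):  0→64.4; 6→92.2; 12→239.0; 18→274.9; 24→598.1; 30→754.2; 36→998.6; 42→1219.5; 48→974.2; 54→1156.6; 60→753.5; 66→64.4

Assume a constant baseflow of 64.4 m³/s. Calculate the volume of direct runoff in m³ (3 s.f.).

V ≈ 1.39 × 10^8 m³

Direct-runoff ordinates (Q − Q_b): 0.0, 27.8, 174.6, 210.5, 533.7, 689.8, 934.2, 1155.1, 909.8, 1092.2, 689.1, 0.0 m³/s.
ΣQ_DR = 6417 m³/s.
With Δt = 6 h = 21600 s, V = ΣQ_DR · Δt = 6417 × 21600 = 1.39 × 10^8 m³.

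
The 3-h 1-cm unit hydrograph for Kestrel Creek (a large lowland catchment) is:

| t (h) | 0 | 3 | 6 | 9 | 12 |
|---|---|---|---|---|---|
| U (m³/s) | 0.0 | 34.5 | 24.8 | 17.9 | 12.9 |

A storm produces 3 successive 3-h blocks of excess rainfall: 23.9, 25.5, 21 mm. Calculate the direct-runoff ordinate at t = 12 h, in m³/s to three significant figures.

Q ≈ 129 m³/s

By discrete convolution, Q_j = Σ (P_i / 10 mm) · U_{j−i}.
At t = 12 h (j=4): Q = (23.9/10)·12.9 + (25.5/10)·17.9 + (21/10)·24.8 = 129 m³/s.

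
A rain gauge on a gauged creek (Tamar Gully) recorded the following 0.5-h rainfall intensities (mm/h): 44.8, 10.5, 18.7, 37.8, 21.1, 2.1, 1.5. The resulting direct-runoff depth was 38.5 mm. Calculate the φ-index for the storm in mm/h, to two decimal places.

Only the 4 blocks with intensity above φ contribute runoff: 44.8, 18.7, 37.8, 21.1 mm/h.
Σ(I−φ)·Δt = d  ⇒  (44.8+18.7+37.8+21.1 − 4φ)·0.5 = 38.5
φ = (122.4 − 38.5/0.5) / 4 = 11.35 mm/h.

φ ≈ 11.35 mm/h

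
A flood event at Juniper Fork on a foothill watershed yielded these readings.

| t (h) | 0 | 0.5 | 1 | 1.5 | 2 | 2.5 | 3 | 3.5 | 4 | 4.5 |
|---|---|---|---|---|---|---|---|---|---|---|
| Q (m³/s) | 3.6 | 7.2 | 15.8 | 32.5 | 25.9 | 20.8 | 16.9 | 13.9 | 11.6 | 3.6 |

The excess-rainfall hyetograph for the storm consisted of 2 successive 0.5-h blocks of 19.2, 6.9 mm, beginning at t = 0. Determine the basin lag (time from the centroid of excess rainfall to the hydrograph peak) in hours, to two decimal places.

t_L ≈ 1.12 h

Centroid of excess rainfall: t_c = Σ P_i·t̄_i / ΣP_i = 0.3822 h (block centres at 0.25, 0.75 h).
Hydrograph peak occurs at t = 1.5 h, so basin lag t_L = 1.5 − 0.3822 = 1.12 h.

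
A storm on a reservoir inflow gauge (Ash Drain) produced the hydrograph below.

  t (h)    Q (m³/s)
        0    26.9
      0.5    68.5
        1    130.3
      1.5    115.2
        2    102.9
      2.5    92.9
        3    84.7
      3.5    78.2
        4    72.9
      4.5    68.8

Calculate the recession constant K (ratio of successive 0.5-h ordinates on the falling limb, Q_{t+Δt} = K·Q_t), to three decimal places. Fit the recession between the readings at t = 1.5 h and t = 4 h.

K ≈ 0.913

Using the recession-limb readings at t = 1.5 h and t = 4 h: Q falls from 115.2 to 72.9 m³/s over 5 intervals.
K = (Q₂/Q₁)^(1/5) = (72.9/115.2)^(1/5) = 0.913.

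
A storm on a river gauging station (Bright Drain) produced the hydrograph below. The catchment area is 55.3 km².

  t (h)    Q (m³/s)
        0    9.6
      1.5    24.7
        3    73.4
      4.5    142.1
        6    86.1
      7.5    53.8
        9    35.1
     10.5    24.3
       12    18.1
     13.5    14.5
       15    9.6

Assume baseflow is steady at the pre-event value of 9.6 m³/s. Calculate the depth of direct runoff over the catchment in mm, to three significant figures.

Direct runoff: 0.0, 15.1, 63.8, 132.5, 76.5, 44.2, 25.5, 14.7, 8.5, 4.9, 0.0 m³/s; ΣQ_DR = 385.7 m³/s.
V = ΣQ_DR · Δt = 385.7 × 5400 s = 2.083 × 10^6 m³.
Over A = 55.3 km², depth = V / A = 37.7 mm.

d ≈ 37.7 mm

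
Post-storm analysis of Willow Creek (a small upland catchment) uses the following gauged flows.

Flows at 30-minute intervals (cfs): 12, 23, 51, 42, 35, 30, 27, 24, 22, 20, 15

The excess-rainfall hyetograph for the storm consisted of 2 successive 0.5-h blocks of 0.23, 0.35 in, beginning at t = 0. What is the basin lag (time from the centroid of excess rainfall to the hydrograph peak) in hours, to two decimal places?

Centroid of excess rainfall: t_c = Σ P_i·t̄_i / ΣP_i = 0.5517 h (block centres at 0.25, 0.75 h).
Hydrograph peak occurs at t = 1 h, so basin lag t_L = 1 − 0.5517 = 0.45 h.

t_L ≈ 0.45 h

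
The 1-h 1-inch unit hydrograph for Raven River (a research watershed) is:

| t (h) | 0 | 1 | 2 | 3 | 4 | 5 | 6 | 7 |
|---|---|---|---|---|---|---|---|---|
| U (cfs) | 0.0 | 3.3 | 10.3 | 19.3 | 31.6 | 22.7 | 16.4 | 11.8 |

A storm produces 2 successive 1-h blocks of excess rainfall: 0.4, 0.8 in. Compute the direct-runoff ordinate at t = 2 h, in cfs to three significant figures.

Q ≈ 6.76 cfs

By discrete convolution, Q_j = Σ (P_i / 1 in) · U_{j−i}.
At t = 2 h (j=2): Q = (0.4/1)·10.3 + (0.8/1)·3.3 = 6.76 cfs.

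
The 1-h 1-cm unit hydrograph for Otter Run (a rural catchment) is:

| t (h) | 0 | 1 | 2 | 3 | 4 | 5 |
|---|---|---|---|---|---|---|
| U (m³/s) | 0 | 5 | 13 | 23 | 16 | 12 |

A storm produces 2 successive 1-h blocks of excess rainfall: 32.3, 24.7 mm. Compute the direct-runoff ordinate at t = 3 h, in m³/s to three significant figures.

By discrete convolution, Q_j = Σ (P_i / 10 mm) · U_{j−i}.
At t = 3 h (j=3): Q = (32.3/10)·23 + (24.7/10)·13 = 106 m³/s.

Q ≈ 106 m³/s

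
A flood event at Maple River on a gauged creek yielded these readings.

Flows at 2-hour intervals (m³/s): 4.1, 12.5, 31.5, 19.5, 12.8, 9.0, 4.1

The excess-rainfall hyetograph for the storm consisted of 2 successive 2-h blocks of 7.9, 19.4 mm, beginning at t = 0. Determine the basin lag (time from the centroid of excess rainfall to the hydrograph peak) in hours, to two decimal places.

t_L ≈ 1.58 h

Centroid of excess rainfall: t_c = Σ P_i·t̄_i / ΣP_i = 2.4212 h (block centres at 1, 3 h).
Hydrograph peak occurs at t = 4 h, so basin lag t_L = 4 − 2.4212 = 1.58 h.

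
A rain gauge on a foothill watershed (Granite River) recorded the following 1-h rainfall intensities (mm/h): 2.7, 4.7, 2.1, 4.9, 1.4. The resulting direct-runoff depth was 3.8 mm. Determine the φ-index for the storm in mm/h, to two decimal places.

φ ≈ 2.90 mm/h

Only the 2 blocks with intensity above φ contribute runoff: 4.7, 4.9 mm/h.
Σ(I−φ)·Δt = d  ⇒  (4.7+4.9 − 2φ)·1 = 3.8
φ = (9.600 − 3.8/1) / 2 = 2.90 mm/h.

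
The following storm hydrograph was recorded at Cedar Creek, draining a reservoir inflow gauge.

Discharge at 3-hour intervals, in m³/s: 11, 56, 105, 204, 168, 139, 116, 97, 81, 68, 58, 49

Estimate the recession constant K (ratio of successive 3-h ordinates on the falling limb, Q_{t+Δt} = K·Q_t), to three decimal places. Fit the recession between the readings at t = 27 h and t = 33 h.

K ≈ 0.849

Using the recession-limb readings at t = 27 h and t = 33 h: Q falls from 68 to 49 m³/s over 2 intervals.
K = (Q₂/Q₁)^(1/2) = (49/68)^(1/2) = 0.849.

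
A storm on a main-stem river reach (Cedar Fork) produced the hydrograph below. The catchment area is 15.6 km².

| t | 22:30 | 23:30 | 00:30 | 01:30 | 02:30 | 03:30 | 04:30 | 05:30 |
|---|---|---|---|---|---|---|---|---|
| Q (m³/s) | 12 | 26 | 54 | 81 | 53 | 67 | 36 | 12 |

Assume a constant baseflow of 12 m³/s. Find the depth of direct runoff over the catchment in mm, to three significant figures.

d ≈ 56.5 mm

Direct runoff: 0.0, 14.0, 42.0, 69.0, 41.0, 55.0, 24.0, 0.0 m³/s; ΣQ_DR = 245.0 m³/s.
V = ΣQ_DR · Δt = 245.0 × 3600 s = 8.820 × 10^5 m³.
Over A = 15.6 km², depth = V / A = 56.5 mm.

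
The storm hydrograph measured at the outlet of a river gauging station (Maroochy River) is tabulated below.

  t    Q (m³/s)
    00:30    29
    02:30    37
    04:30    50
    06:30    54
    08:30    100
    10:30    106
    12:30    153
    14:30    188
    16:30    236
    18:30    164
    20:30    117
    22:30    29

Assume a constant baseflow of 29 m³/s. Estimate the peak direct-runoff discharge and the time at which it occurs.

Q_p = 207.0 m³/s at t = 16:30

Subtracting baseflow gives direct-runoff ordinates: 0.0, 8.0, 21.0, 25.0, 71.0, 77.0, 124.0, 159.0, 207.0, 135.0, 88.0, 0.0 m³/s.
The maximum is 207.0 m³/s, occurring at the reading for t = 16:30.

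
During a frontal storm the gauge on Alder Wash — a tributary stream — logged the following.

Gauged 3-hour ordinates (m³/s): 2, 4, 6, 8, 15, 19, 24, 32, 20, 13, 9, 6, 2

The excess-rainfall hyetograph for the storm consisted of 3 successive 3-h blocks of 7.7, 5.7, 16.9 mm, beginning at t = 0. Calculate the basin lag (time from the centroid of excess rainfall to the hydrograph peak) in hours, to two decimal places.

Centroid of excess rainfall: t_c = Σ P_i·t̄_i / ΣP_i = 5.4109 h (block centres at 1.5, 4.5, 7.5 h).
Hydrograph peak occurs at t = 21 h, so basin lag t_L = 21 − 5.4109 = 15.59 h.

t_L ≈ 15.59 h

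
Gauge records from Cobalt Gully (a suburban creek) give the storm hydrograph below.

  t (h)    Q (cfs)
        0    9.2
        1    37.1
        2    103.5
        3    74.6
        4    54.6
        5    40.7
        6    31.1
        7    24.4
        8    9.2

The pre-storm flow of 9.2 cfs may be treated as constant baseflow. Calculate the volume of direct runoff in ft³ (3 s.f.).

V ≈ 1.09 × 10^6 ft³

Direct-runoff ordinates (Q − Q_b): 0.0, 27.9, 94.3, 65.4, 45.4, 31.5, 21.9, 15.2, 0.0 cfs.
ΣQ_DR = 301.6 cfs.
With Δt = 1 h = 3600 s, V = ΣQ_DR · Δt = 301.6 × 3600 = 1.09 × 10^6 ft³.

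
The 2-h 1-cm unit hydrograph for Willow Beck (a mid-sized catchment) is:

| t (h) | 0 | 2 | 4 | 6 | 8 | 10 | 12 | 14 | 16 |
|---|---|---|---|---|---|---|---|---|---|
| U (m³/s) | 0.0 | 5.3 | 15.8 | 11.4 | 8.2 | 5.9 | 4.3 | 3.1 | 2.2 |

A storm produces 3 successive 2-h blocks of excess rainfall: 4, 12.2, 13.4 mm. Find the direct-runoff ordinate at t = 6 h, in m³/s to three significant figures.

Q ≈ 30.9 m³/s

By discrete convolution, Q_j = Σ (P_i / 10 mm) · U_{j−i}.
At t = 6 h (j=3): Q = (4/10)·11.4 + (12.2/10)·15.8 + (13.4/10)·5.3 = 30.9 m³/s.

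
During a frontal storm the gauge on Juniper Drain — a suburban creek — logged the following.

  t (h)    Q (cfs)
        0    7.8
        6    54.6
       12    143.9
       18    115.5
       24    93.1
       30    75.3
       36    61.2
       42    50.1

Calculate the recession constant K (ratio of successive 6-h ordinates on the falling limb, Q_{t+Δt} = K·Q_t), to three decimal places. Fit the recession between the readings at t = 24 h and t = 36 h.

K ≈ 0.811

Using the recession-limb readings at t = 24 h and t = 36 h: Q falls from 93.1 to 61.2 cfs over 2 intervals.
K = (Q₂/Q₁)^(1/2) = (61.2/93.1)^(1/2) = 0.811.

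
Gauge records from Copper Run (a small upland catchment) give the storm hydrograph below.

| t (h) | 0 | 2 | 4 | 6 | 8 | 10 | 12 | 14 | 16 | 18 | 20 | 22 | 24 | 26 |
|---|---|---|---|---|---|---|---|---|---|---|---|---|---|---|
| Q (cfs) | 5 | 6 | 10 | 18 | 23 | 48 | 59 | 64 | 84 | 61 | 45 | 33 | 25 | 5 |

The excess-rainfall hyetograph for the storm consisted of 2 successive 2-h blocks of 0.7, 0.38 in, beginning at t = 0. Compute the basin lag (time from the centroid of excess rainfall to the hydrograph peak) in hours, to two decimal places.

t_L ≈ 14.30 h

Centroid of excess rainfall: t_c = Σ P_i·t̄_i / ΣP_i = 1.7037 h (block centres at 1, 3 h).
Hydrograph peak occurs at t = 16 h, so basin lag t_L = 16 − 1.7037 = 14.30 h.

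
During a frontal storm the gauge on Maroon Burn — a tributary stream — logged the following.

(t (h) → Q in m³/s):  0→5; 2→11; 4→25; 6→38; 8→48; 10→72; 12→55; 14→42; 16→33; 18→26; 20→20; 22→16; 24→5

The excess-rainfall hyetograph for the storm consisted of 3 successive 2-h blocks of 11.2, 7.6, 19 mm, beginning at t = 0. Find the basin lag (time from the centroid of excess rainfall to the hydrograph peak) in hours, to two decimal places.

Centroid of excess rainfall: t_c = Σ P_i·t̄_i / ΣP_i = 3.4127 h (block centres at 1, 3, 5 h).
Hydrograph peak occurs at t = 10 h, so basin lag t_L = 10 − 3.4127 = 6.59 h.

t_L ≈ 6.59 h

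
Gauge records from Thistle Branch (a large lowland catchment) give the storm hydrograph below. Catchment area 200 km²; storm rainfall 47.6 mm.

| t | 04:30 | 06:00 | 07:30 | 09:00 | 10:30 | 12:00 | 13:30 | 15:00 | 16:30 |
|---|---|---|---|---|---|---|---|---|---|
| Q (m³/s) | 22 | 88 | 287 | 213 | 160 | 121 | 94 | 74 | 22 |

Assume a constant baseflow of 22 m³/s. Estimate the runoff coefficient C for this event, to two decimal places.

ΣQ_DR = 883.0 m³/s; V = ΣQ_DR·Δt = 4.768 × 10^6 m³.
Runoff depth d = V / A = 23.84 mm.
C = d / P = 23.84 / 47.6 = 0.50.

C ≈ 0.50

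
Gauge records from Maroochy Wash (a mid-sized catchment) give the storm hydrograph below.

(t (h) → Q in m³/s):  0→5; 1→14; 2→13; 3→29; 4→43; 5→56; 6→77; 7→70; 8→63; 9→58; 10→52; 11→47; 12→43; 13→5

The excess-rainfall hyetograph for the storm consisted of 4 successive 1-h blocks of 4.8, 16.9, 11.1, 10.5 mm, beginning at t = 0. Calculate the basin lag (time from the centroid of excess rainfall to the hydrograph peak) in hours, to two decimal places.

t_L ≈ 3.87 h

Centroid of excess rainfall: t_c = Σ P_i·t̄_i / ΣP_i = 2.1305 h (block centres at 0.5, 1.5, 2.5, 3.5 h).
Hydrograph peak occurs at t = 6 h, so basin lag t_L = 6 − 2.1305 = 3.87 h.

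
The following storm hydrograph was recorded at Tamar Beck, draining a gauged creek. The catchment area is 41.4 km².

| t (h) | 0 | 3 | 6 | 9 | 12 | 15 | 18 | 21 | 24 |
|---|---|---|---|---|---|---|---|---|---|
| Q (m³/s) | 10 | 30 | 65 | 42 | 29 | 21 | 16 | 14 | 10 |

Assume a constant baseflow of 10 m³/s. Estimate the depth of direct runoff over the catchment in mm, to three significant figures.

Direct runoff: 0.0, 20.0, 55.0, 32.0, 19.0, 11.0, 6.0, 4.0, 0.0 m³/s; ΣQ_DR = 147.0 m³/s.
V = ΣQ_DR · Δt = 147.0 × 10800 s = 1.588 × 10^6 m³.
Over A = 41.4 km², depth = V / A = 38.3 mm.

d ≈ 38.3 mm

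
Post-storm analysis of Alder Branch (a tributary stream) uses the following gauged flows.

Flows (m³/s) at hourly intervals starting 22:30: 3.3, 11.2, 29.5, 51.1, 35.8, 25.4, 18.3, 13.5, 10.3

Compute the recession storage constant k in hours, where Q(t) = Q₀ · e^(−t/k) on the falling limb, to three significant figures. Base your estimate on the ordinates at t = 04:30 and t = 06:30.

k ≈ 3.48 h

On the falling limb, Q drops from 18.3 to 10.3 m³/s between t = 04:30 and t = 06:30 (Δt = 2 h).
k = −Δt / ln(Q₂/Q₁) = −2 / ln(10.3/18.3) = 3.48 h.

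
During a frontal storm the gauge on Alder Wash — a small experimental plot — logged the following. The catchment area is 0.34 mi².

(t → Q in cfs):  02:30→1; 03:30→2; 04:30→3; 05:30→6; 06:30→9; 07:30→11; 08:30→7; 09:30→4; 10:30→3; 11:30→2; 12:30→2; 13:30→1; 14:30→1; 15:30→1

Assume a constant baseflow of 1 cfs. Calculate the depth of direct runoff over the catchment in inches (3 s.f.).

d ≈ 0.178 in

Direct runoff: 0.0, 1.0, 2.0, 5.0, 8.0, 10.0, 6.0, 3.0, 2.0, 1.0, 1.0, 0.0, 0.0, 0.0 cfs; ΣQ_DR = 39.00 cfs.
V = ΣQ_DR · Δt = 39.00 × 3600 s = 1.404 × 10^5 ft³.
Over A = 0.34 mi², depth = V / A = 0.178 in.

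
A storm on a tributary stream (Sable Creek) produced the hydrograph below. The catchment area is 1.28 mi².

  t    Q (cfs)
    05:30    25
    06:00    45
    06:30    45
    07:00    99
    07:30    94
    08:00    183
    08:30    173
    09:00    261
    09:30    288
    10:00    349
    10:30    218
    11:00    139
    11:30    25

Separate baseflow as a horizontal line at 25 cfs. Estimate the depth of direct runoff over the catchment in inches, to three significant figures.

d ≈ 0.980 in

Direct runoff: 0.0, 20.0, 20.0, 74.0, 69.0, 158.0, 148.0, 236.0, 263.0, 324.0, 193.0, 114.0, 0.0 cfs; ΣQ_DR = 1619 cfs.
V = ΣQ_DR · Δt = 1619 × 1800 s = 2.914 × 10^6 ft³.
Over A = 1.28 mi², depth = V / A = 0.980 in.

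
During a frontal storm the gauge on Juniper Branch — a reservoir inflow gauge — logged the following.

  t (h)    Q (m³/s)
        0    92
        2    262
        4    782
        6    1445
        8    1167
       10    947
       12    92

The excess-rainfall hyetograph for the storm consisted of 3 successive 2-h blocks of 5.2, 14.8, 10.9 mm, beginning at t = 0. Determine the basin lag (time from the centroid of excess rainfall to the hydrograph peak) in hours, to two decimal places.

Centroid of excess rainfall: t_c = Σ P_i·t̄_i / ΣP_i = 3.3689 h (block centres at 1, 3, 5 h).
Hydrograph peak occurs at t = 6 h, so basin lag t_L = 6 − 3.3689 = 2.63 h.

t_L ≈ 2.63 h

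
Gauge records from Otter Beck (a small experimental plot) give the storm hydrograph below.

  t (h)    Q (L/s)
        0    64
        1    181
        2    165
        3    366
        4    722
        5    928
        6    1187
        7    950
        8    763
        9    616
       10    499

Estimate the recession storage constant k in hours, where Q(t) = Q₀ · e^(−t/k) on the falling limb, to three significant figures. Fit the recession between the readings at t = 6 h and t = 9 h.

On the falling limb, Q drops from 1187 to 616 L/s between t = 6 h and t = 9 h (Δt = 3 h).
k = −Δt / ln(Q₂/Q₁) = −3 / ln(616/1187) = 4.57 h.

k ≈ 4.57 h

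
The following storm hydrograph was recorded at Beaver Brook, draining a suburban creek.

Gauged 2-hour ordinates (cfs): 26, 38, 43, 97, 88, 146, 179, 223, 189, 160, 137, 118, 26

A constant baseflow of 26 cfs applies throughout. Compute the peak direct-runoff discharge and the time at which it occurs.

Q_p = 197.0 cfs at t = 14 h

Subtracting baseflow gives direct-runoff ordinates: 0.0, 12.0, 17.0, 71.0, 62.0, 120.0, 153.0, 197.0, 163.0, 134.0, 111.0, 92.0, 0.0 cfs.
The maximum is 197.0 cfs, occurring at the reading for t = 14 h.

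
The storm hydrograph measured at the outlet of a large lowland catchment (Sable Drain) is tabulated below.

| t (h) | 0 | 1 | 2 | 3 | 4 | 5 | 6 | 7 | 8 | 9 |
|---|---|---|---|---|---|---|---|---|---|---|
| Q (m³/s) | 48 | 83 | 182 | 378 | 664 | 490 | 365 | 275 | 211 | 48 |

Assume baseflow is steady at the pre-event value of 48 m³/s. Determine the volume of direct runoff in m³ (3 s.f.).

Direct-runoff ordinates (Q − Q_b): 0.0, 35.0, 134.0, 330.0, 616.0, 442.0, 317.0, 227.0, 163.0, 0.0 m³/s.
ΣQ_DR = 2264 m³/s.
With Δt = 1 h = 3600 s, V = ΣQ_DR · Δt = 2264 × 3600 = 8.15 × 10^6 m³.

V ≈ 8.15 × 10^6 m³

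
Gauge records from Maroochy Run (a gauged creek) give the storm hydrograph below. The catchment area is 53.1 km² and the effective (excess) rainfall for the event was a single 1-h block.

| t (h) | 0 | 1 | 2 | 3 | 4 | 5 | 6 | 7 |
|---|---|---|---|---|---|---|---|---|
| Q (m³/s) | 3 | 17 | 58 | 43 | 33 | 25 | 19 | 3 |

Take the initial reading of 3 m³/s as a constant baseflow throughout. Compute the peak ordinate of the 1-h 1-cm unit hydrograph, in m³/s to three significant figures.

U_p ≈ 45.8 m³/s

Direct runoff: 0.0, 14.0, 55.0, 40.0, 30.0, 22.0, 16.0, 0.0 m³/s; ΣQ_DR = 177.0 m³/s, peak = 55.0 m³/s.
Runoff depth d = ΣQ_DR·Δt / A = 177.0 × 3600 / (53.1 km²) = 12.00 mm.
The 1-cm UH is the DRH scaled by (10 mm)/d, so U_p = 55.0 × 10/12.00 = 45.8 m³/s.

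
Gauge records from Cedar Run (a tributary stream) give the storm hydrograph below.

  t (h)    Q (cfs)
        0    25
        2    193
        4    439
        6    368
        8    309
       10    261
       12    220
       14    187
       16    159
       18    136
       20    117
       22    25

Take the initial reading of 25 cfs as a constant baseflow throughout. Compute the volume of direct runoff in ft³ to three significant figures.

V ≈ 1.54 × 10^7 ft³

Direct-runoff ordinates (Q − Q_b): 0.0, 168.0, 414.0, 343.0, 284.0, 236.0, 195.0, 162.0, 134.0, 111.0, 92.0, 0.0 cfs.
ΣQ_DR = 2139 cfs.
With Δt = 2 h = 7200 s, V = ΣQ_DR · Δt = 2139 × 7200 = 1.54 × 10^7 ft³.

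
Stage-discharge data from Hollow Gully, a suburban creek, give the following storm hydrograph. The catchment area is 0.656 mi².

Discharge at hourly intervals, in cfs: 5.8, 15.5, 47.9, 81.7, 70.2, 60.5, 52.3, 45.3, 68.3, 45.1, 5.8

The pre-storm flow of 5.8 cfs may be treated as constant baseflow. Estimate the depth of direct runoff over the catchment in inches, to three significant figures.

d ≈ 1.03 in

Direct runoff: 0.0, 9.7, 42.1, 75.9, 64.4, 54.7, 46.5, 39.5, 62.5, 39.3, 0.0 cfs; ΣQ_DR = 434.6 cfs.
V = ΣQ_DR · Δt = 434.6 × 3600 s = 1.565 × 10^6 ft³.
Over A = 0.656 mi², depth = V / A = 1.03 in.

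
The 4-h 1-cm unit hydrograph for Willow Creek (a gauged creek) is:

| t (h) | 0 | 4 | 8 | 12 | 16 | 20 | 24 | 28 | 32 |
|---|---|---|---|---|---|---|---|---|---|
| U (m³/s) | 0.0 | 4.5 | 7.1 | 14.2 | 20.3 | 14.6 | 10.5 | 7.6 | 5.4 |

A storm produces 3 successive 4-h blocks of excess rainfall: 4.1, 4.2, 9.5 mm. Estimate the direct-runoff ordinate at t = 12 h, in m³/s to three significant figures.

Q ≈ 13.1 m³/s

By discrete convolution, Q_j = Σ (P_i / 10 mm) · U_{j−i}.
At t = 12 h (j=3): Q = (4.1/10)·14.2 + (4.2/10)·7.1 + (9.5/10)·4.5 = 13.1 m³/s.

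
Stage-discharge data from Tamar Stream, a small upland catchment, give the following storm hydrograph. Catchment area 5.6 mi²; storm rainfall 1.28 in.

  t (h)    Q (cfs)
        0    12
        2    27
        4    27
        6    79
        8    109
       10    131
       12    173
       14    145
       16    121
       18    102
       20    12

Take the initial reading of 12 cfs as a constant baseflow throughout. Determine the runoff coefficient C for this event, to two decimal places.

C ≈ 0.35

ΣQ_DR = 806.0 cfs; V = ΣQ_DR·Δt = 5.803 × 10^6 ft³.
Runoff depth d = V / A = 0.4461 in.
C = d / P = 0.4461 / 1.28 = 0.35.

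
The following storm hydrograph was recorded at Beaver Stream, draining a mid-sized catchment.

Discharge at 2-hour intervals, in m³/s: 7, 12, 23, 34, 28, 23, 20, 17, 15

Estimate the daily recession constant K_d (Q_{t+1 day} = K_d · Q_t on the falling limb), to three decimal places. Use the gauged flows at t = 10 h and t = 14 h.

K_d ≈ 0.163

Between t = 10 h and t = 14 h the flow falls from 23 to 17 m³/s over 2×2 h = 4 h.
Per-interval ratio K = (17/23)^(1/2) = 0.8597; K_d = K^(24/2) = 0.163.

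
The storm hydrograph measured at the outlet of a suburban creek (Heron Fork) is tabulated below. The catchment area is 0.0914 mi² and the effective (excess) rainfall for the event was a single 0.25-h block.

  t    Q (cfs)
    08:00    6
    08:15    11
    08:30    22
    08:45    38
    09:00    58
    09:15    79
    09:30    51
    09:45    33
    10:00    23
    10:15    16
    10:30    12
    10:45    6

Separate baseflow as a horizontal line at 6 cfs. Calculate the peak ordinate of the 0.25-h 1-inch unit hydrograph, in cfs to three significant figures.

Direct runoff: 0.0, 5.0, 16.0, 32.0, 52.0, 73.0, 45.0, 27.0, 17.0, 10.0, 6.0, 0.0 cfs; ΣQ_DR = 283.0 cfs, peak = 73.0 cfs.
Runoff depth d = ΣQ_DR·Δt / A = 283.0 × 900 / (0.0914 mi²) = 1.199 in.
The 1-inch UH is the DRH scaled by (1 in)/d, so U_p = 73.0 × 1/1.199 = 60.9 cfs.

U_p ≈ 60.9 cfs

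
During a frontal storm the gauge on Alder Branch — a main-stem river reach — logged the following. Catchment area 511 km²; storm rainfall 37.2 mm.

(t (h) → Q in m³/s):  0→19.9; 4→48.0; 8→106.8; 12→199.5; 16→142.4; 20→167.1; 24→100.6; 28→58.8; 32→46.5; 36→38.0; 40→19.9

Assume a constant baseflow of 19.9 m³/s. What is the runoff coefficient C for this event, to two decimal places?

ΣQ_DR = 728.6 m³/s; V = ΣQ_DR·Δt = 1.049 × 10^7 m³.
Runoff depth d = V / A = 20.53 mm.
C = d / P = 20.53 / 37.2 = 0.55.

C ≈ 0.55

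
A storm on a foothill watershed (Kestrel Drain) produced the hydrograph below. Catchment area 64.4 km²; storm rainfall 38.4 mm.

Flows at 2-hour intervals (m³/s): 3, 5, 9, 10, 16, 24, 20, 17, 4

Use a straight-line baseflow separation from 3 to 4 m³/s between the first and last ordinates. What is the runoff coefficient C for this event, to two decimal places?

C ≈ 0.22

ΣQ_DR = 76.50 m³/s; V = ΣQ_DR·Δt = 5.508 × 10^5 m³.
Runoff depth d = V / A = 8.553 mm.
C = d / P = 8.553 / 38.4 = 0.22.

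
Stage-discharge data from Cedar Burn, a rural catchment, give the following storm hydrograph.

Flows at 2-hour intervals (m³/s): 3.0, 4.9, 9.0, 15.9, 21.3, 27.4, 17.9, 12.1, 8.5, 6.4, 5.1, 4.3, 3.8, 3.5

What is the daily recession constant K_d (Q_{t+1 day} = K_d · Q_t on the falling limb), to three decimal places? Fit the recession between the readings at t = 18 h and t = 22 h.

Between t = 18 h and t = 22 h the flow falls from 6.4 to 4.3 m³/s over 2×2 h = 4 h.
Per-interval ratio K = (4.3/6.4)^(1/2) = 0.8197; K_d = K^(24/2) = 0.092.

K_d ≈ 0.092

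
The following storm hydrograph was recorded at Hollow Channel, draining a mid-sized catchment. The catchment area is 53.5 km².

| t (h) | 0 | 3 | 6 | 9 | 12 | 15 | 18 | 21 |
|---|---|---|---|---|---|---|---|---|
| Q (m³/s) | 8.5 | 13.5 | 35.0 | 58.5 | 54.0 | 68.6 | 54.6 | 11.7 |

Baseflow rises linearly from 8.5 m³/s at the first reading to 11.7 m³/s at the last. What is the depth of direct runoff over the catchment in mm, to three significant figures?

d ≈ 45.1 mm

Direct runoff: 0.00, 4.54, 25.59, 48.63, 43.67, 57.81, 43.36, 0.00 m³/s; ΣQ_DR = 223.6 m³/s.
V = ΣQ_DR · Δt = 223.6 × 10800 s = 2.415 × 10^6 m³.
Over A = 53.5 km², depth = V / A = 45.1 mm.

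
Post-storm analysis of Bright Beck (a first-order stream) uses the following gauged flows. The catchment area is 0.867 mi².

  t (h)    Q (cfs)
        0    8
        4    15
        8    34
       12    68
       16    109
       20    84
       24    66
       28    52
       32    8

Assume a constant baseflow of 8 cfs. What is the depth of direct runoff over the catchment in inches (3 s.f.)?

d ≈ 2.66 in

Direct runoff: 0.0, 7.0, 26.0, 60.0, 101.0, 76.0, 58.0, 44.0, 0.0 cfs; ΣQ_DR = 372.0 cfs.
V = ΣQ_DR · Δt = 372.0 × 14400 s = 5.357 × 10^6 ft³.
Over A = 0.867 mi², depth = V / A = 2.66 in.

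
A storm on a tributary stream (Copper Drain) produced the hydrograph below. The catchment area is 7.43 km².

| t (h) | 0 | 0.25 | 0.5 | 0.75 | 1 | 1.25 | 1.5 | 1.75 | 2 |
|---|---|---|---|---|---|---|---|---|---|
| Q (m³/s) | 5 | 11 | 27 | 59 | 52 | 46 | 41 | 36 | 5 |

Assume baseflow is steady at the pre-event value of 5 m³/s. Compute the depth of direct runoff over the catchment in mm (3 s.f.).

Direct runoff: 0.0, 6.0, 22.0, 54.0, 47.0, 41.0, 36.0, 31.0, 0.0 m³/s; ΣQ_DR = 237.0 m³/s.
V = ΣQ_DR · Δt = 237.0 × 900 s = 2.133 × 10^5 m³.
Over A = 7.43 km², depth = V / A = 28.7 mm.

d ≈ 28.7 mm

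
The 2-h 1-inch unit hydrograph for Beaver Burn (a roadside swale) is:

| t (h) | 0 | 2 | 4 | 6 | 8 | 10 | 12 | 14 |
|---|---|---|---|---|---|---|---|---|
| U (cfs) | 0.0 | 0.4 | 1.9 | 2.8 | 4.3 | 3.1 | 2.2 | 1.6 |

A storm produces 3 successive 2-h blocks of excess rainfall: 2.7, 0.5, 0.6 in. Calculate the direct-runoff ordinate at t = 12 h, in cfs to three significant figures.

Q ≈ 10.1 cfs

By discrete convolution, Q_j = Σ (P_i / 1 in) · U_{j−i}.
At t = 12 h (j=6): Q = (2.7/1)·2.2 + (0.5/1)·3.1 + (0.6/1)·4.3 = 10.1 cfs.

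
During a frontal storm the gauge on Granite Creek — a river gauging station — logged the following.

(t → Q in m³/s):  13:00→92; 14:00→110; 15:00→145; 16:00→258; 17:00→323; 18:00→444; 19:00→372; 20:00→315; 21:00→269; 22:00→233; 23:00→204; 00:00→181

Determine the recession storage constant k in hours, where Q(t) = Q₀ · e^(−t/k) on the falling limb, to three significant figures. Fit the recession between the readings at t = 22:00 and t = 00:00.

On the falling limb, Q drops from 233 to 181 m³/s between t = 22:00 and t = 00:00 (Δt = 2 h).
k = −Δt / ln(Q₂/Q₁) = −2 / ln(181/233) = 7.92 h.

k ≈ 7.92 h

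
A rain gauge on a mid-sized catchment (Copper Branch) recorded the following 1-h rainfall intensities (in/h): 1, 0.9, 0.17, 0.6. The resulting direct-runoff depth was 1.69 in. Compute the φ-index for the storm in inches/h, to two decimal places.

Only the 3 blocks with intensity above φ contribute runoff: 1, 0.9, 0.6 in/h.
Σ(I−φ)·Δt = d  ⇒  (1+0.9+0.6 − 3φ)·1 = 1.69
φ = (2.500 − 1.69/1) / 3 = 0.27 in/h.

φ ≈ 0.27 in/h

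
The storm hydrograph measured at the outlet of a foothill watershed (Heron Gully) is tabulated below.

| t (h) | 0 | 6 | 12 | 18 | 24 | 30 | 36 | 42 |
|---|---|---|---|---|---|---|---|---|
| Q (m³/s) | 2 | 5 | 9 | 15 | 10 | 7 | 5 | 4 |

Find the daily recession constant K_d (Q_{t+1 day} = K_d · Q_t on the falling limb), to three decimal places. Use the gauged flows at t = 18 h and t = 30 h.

Between t = 18 h and t = 30 h the flow falls from 15 to 7 m³/s over 2×6 h = 12 h.
Per-interval ratio K = (7/15)^(1/2) = 0.6831; K_d = K^(24/6) = 0.218.

K_d ≈ 0.218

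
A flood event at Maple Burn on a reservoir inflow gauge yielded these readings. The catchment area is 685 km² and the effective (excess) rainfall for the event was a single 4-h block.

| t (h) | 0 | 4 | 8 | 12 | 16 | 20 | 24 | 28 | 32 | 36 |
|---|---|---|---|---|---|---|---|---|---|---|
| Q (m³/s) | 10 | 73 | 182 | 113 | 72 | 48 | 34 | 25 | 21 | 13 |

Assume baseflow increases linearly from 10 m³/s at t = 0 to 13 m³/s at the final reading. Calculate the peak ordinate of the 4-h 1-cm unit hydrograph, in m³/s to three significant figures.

U_p ≈ 171 m³/s

Direct runoff: 0.00, 62.67, 171.33, 102.00, 60.67, 36.33, 22.00, 12.67, 8.33, 0.00 m³/s; ΣQ_DR = 476.0 m³/s, peak = 171.33 m³/s.
Runoff depth d = ΣQ_DR·Δt / A = 476.0 × 14400 / (685 km²) = 10.01 mm.
The 1-cm UH is the DRH scaled by (10 mm)/d, so U_p = 171.33 × 10/10.01 = 171 m³/s.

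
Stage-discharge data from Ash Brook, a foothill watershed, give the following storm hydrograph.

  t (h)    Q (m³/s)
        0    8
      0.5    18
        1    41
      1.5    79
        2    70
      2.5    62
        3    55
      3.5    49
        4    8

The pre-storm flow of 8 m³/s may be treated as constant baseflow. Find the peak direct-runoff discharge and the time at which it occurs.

Subtracting baseflow gives direct-runoff ordinates: 0.0, 10.0, 33.0, 71.0, 62.0, 54.0, 47.0, 41.0, 0.0 m³/s.
The maximum is 71.0 m³/s, occurring at the reading for t = 1.5 h.

Q_p = 71.0 m³/s at t = 1.5 h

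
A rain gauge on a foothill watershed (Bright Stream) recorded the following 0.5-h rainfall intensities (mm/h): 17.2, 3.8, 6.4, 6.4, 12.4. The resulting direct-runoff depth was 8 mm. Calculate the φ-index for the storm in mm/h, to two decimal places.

Only the 2 blocks with intensity above φ contribute runoff: 17.2, 12.4 mm/h.
Σ(I−φ)·Δt = d  ⇒  (17.2+12.4 − 2φ)·0.5 = 8
φ = (29.60 − 8/0.5) / 2 = 6.80 mm/h.

φ ≈ 6.80 mm/h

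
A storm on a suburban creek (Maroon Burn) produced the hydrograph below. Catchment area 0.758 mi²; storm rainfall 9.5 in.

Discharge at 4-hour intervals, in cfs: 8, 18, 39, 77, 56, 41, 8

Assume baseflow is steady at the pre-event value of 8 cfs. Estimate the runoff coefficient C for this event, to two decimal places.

C ≈ 0.16

ΣQ_DR = 191.0 cfs; V = ΣQ_DR·Δt = 2.750 × 10^6 ft³.
Runoff depth d = V / A = 1.562 in.
C = d / P = 1.562 / 9.5 = 0.16.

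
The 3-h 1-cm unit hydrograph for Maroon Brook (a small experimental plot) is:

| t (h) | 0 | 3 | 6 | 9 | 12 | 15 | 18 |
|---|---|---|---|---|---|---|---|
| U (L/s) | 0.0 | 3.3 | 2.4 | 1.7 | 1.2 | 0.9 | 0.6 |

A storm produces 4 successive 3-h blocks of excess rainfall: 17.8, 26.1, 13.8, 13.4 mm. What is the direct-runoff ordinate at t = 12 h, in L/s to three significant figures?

By discrete convolution, Q_j = Σ (P_i / 10 mm) · U_{j−i}.
At t = 12 h (j=4): Q = (17.8/10)·1.2 + (26.1/10)·1.7 + (13.8/10)·2.4 + (13.4/10)·3.3 = 14.3 L/s.

Q ≈ 14.3 L/s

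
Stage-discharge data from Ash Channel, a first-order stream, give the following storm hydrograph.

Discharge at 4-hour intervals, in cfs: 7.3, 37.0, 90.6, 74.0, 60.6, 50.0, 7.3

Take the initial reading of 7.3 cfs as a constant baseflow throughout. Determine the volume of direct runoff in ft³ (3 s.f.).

V ≈ 3.97 × 10^6 ft³

Direct-runoff ordinates (Q − Q_b): 0.0, 29.7, 83.3, 66.7, 53.3, 42.7, 0.0 cfs.
ΣQ_DR = 275.7 cfs.
With Δt = 4 h = 14400 s, V = ΣQ_DR · Δt = 275.7 × 14400 = 3.97 × 10^6 ft³.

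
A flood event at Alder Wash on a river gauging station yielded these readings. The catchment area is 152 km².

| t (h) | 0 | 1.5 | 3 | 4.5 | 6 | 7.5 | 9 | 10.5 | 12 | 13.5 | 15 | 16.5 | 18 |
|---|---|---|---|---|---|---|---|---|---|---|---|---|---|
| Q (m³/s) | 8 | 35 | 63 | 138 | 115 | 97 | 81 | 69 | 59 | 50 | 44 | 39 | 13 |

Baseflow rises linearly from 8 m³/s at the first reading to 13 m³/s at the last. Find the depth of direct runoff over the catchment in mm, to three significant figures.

Direct runoff: 0.00, 26.58, 54.17, 128.75, 105.33, 86.92, 70.50, 58.08, 47.67, 38.25, 31.83, 26.42, 0.00 m³/s; ΣQ_DR = 674.5 m³/s.
V = ΣQ_DR · Δt = 674.5 × 5400 s = 3.642 × 10^6 m³.
Over A = 152 km², depth = V / A = 24.0 mm.

d ≈ 24.0 mm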